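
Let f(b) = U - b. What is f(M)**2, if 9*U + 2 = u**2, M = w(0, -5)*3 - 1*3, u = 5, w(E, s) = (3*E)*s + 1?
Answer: 529/81 ≈ 6.5309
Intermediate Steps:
w(E, s) = 1 + 3*E*s (w(E, s) = 3*E*s + 1 = 1 + 3*E*s)
M = 0 (M = (1 + 3*0*(-5))*3 - 1*3 = (1 + 0)*3 - 3 = 1*3 - 3 = 3 - 3 = 0)
U = 23/9 (U = -2/9 + (1/9)*5**2 = -2/9 + (1/9)*25 = -2/9 + 25/9 = 23/9 ≈ 2.5556)
f(b) = 23/9 - b
f(M)**2 = (23/9 - 1*0)**2 = (23/9 + 0)**2 = (23/9)**2 = 529/81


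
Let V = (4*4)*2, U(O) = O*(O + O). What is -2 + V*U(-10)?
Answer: 6398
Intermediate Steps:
U(O) = 2*O**2 (U(O) = O*(2*O) = 2*O**2)
V = 32 (V = 16*2 = 32)
-2 + V*U(-10) = -2 + 32*(2*(-10)**2) = -2 + 32*(2*100) = -2 + 32*200 = -2 + 6400 = 6398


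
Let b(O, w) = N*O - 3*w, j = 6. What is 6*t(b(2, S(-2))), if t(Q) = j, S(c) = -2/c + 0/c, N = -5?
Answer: 36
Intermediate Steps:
S(c) = -2/c (S(c) = -2/c + 0 = -2/c)
b(O, w) = -5*O - 3*w
t(Q) = 6
6*t(b(2, S(-2))) = 6*6 = 36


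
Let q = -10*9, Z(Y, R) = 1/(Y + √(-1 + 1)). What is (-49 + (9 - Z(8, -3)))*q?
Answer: 14445/4 ≈ 3611.3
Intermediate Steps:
Z(Y, R) = 1/Y (Z(Y, R) = 1/(Y + √0) = 1/(Y + 0) = 1/Y)
q = -90
(-49 + (9 - Z(8, -3)))*q = (-49 + (9 - 1/8))*(-90) = (-49 + (9 - 1*⅛))*(-90) = (-49 + (9 - ⅛))*(-90) = (-49 + 71/8)*(-90) = -321/8*(-90) = 14445/4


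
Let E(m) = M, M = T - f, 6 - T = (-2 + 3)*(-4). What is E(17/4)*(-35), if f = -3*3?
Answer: -665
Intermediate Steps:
f = -9
T = 10 (T = 6 - (-2 + 3)*(-4) = 6 - (-4) = 6 - 1*(-4) = 6 + 4 = 10)
M = 19 (M = 10 - 1*(-9) = 10 + 9 = 19)
E(m) = 19
E(17/4)*(-35) = 19*(-35) = -665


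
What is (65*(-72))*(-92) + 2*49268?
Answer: 529096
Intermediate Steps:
(65*(-72))*(-92) + 2*49268 = -4680*(-92) + 98536 = 430560 + 98536 = 529096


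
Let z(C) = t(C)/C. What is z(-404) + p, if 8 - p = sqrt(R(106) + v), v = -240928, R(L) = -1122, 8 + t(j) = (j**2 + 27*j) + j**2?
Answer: -78071/101 - 5*I*sqrt(9682) ≈ -772.98 - 491.99*I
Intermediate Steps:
t(j) = -8 + 2*j**2 + 27*j (t(j) = -8 + ((j**2 + 27*j) + j**2) = -8 + (2*j**2 + 27*j) = -8 + 2*j**2 + 27*j)
p = 8 - 5*I*sqrt(9682) (p = 8 - sqrt(-1122 - 240928) = 8 - sqrt(-242050) = 8 - 5*I*sqrt(9682) ≈ 8.0 - 491.99*I)
z(C) = (-8 + 2*C**2 + 27*C)/C
z(-404) + p = (27 - 8/(-404) + 2*(-404)) + (8 - 5*I*sqrt(9682)) = (27 - 8*(-1/404) - 808) + (8 - 5*I*sqrt(9682)) = (27 + 2/101 - 808) + (8 - 5*I*sqrt(9682)) = -78879/101 + (8 - 5*I*sqrt(9682)) = -78071/101 - 5*I*sqrt(9682)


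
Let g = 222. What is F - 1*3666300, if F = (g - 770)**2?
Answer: -3365996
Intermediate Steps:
F = 300304 (F = (222 - 770)**2 = (-548)**2 = 300304)
F - 1*3666300 = 300304 - 1*3666300 = 300304 - 3666300 = -3365996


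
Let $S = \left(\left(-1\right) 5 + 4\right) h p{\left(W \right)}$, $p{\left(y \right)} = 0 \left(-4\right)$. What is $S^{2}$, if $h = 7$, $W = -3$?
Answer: $0$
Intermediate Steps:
$p{\left(y \right)} = 0$
$S = 0$ ($S = \left(\left(-1\right) 5 + 4\right) 7 \cdot 0 = \left(-5 + 4\right) 7 \cdot 0 = \left(-1\right) 7 \cdot 0 = \left(-7\right) 0 = 0$)
$S^{2} = 0^{2} = 0$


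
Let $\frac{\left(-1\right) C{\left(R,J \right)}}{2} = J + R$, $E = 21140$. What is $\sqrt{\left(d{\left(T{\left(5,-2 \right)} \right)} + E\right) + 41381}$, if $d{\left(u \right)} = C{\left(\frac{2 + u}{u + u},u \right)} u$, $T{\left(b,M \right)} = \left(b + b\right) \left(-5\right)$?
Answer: $\sqrt{57569} \approx 239.94$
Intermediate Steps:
$C{\left(R,J \right)} = - 2 J - 2 R$ ($C{\left(R,J \right)} = - 2 \left(J + R\right) = - 2 J - 2 R$)
$T{\left(b,M \right)} = - 10 b$ ($T{\left(b,M \right)} = 2 b \left(-5\right) = - 10 b$)
$d{\left(u \right)} = u \left(- 2 u - \frac{2 + u}{u}\right)$ ($d{\left(u \right)} = \left(- 2 u - 2 \frac{2 + u}{u + u}\right) u = \left(- 2 u - 2 \frac{2 + u}{2 u}\right) u = \left(- 2 u - \frac{2 + u}{u}\right) u = u \left(- 2 u - \frac{2 + u}{u}\right)$)
$\sqrt{\left(d{\left(T{\left(5,-2 \right)} \right)} + E\right) + 41381} = \sqrt{\left(\left(-2 - \left(-10\right) 5 - 2 \left(\left(-10\right) 5\right)^{2}\right) + 21140\right) + 41381} = \sqrt{\left(\left(-2 - -50 - 2 \left(-50\right)^{2}\right) + 21140\right) + 41381} = \sqrt{\left(\left(-2 + 50 - 5000\right) + 21140\right) + 41381} = \sqrt{\left(-4952 + 21140\right) + 41381} = \sqrt{16188 + 41381} = \sqrt{57569}$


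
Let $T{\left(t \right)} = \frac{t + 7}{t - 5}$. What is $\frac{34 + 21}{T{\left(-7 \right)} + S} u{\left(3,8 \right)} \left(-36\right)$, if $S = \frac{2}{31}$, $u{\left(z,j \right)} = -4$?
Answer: $122760$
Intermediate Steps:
$T{\left(t \right)} = \frac{7 + t}{-5 + t}$
$S = \frac{2}{31}$ ($S = 2 \cdot \frac{1}{31} = \frac{2}{31} \approx 0.064516$)
$\frac{34 + 21}{T{\left(-7 \right)} + S} u{\left(3,8 \right)} \left(-36\right) = \frac{34 + 21}{\frac{7 - 7}{-5 - 7} + \frac{2}{31}} \left(-4\right) \left(-36\right) = \frac{55}{\frac{1}{-12} \cdot 0 + \frac{2}{31}} \left(-4\right) \left(-36\right) = \frac{55}{\left(- \frac{1}{12}\right) 0 + \frac{2}{31}} \left(-4\right) \left(-36\right) = \frac{55}{0 + \frac{2}{31}} \left(-4\right) \left(-36\right) = \frac{55}{\frac{2}{31}} \left(-4\right) \left(-36\right) = 55 \cdot \frac{31}{2} \left(-4\right) \left(-36\right) = \frac{1705}{2} \left(-4\right) \left(-36\right) = \left(-3410\right) \left(-36\right) = 122760$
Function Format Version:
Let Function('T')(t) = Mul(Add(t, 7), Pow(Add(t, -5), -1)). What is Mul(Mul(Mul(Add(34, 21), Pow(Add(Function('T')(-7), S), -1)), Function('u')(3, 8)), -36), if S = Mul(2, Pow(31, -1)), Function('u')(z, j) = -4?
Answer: 122760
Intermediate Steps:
Function('T')(t) = Mul(Pow(Add(-5, t), -1), Add(7, t)) (Function('T')(t) = Mul(Add(7, t), Pow(Add(-5, t), -1)) = Mul(Pow(Add(-5, t), -1), Add(7, t)))
S = Rational(2, 31) (S = Mul(2, Rational(1, 31)) = Rational(2, 31) ≈ 0.064516)
Mul(Mul(Mul(Add(34, 21), Pow(Add(Function('T')(-7), S), -1)), Function('u')(3, 8)), -36) = Mul(Mul(Mul(Add(34, 21), Pow(Add(Mul(Pow(Add(-5, -7), -1), Add(7, -7)), Rational(2, 31)), -1)), -4), -36) = Mul(Mul(Mul(55, Pow(Add(Mul(Pow(-12, -1), 0), Rational(2, 31)), -1)), -4), -36) = Mul(Mul(Mul(55, Pow(Add(Mul(Rational(-1, 12), 0), Rational(2, 31)), -1)), -4), -36) = Mul(Mul(Mul(55, Pow(Add(0, Rational(2, 31)), -1)), -4), -36) = Mul(Mul(Mul(55, Pow(Rational(2, 31), -1)), -4), -36) = Mul(Mul(Mul(55, Rational(31, 2)), -4), -36) = Mul(Mul(Rational(1705, 2), -4), -36) = Mul(-3410, -36) = 122760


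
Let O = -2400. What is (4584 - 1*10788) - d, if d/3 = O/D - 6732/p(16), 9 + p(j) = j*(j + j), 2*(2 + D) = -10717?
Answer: -33246803136/5392663 ≈ -6165.2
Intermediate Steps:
D = -10721/2 (D = -2 + (½)*(-10717) = -2 - 10717/2 = -10721/2 ≈ -5360.5)
p(j) = -9 + 2*j² (p(j) = -9 + j*(j + j) = -9 + j*(2*j) = -9 + 2*j²)
d = -209278116/5392663 (d = 3*(-2400/(-10721/2) - 6732/(-9 + 2*16²)) = 3*(-2400*(-2/10721) - 6732/(-9 + 2*256)) = 3*(4800/10721 - 6732/(-9 + 512)) = 3*(4800/10721 - 6732/503) = 3*(-69759372/5392663) = -209278116/5392663 ≈ -38.808)
(4584 - 1*10788) - d = (4584 - 1*10788) - 1*(-209278116/5392663) = (4584 - 10788) + 209278116/5392663 = -6204 + 209278116/5392663 = -33246803136/5392663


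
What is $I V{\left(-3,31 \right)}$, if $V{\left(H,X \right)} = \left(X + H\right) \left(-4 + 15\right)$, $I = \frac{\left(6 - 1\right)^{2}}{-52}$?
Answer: $- \frac{1925}{13} \approx -148.08$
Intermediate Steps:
$I = - \frac{25}{52}$ ($I = 5^{2} \left(- \frac{1}{52}\right) = 25 \left(- \frac{1}{52}\right) = - \frac{25}{52} \approx -0.48077$)
$V{\left(H,X \right)} = 11 H + 11 X$ ($V{\left(H,X \right)} = \left(H + X\right) 11 = 11 H + 11 X$)
$I V{\left(-3,31 \right)} = - \frac{25 \left(11 \left(-3\right) + 11 \cdot 31\right)}{52} = - \frac{25 \left(-33 + 341\right)}{52} = \left(- \frac{25}{52}\right) 308 = - \frac{1925}{13}$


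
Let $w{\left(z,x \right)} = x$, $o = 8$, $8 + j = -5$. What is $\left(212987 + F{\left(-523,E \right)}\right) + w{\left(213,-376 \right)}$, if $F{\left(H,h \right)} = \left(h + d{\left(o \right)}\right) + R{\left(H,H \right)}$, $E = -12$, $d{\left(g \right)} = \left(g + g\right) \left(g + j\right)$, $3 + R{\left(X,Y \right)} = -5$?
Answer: $212511$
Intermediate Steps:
$j = -13$ ($j = -8 - 5 = -13$)
$R{\left(X,Y \right)} = -8$ ($R{\left(X,Y \right)} = -3 - 5 = -8$)
$d{\left(g \right)} = 2 g \left(-13 + g\right)$ ($d{\left(g \right)} = \left(g + g\right) \left(g - 13\right) = 2 g \left(-13 + g\right)$)
$F{\left(H,h \right)} = -88 + h$ ($F{\left(H,h \right)} = \left(h + 2 \cdot 8 \left(-13 + 8\right)\right) - 8 = \left(h + 2 \cdot 8 \left(-5\right)\right) - 8 = \left(h - 80\right) - 8 = \left(-80 + h\right) - 8 = -88 + h$)
$\left(212987 + F{\left(-523,E \right)}\right) + w{\left(213,-376 \right)} = \left(212987 - 100\right) - 376 = 212887 - 376 = 212511$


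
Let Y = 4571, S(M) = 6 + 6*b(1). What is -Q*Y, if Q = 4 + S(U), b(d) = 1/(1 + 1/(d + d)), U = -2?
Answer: -63994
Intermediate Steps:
b(d) = 1/(1 + 1/(2*d))
S(M) = 10 (S(M) = 6 + 6*(2*1/(1 + 2*1)) = 6 + 6*(2*1/(1 + 2)) = 6 + 6*(2*1/3) = 6 + 6*(2*1*(1/3)) = 6 + 6*(2/3) = 6 + 4 = 10)
Q = 14 (Q = 4 + 10 = 14)
-Q*Y = -14*4571 = -1*63994 = -63994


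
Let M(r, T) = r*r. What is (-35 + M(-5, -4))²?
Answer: 100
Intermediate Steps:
M(r, T) = r²
(-35 + M(-5, -4))² = (-35 + (-5)²)² = (-35 + 25)² = (-10)² = 100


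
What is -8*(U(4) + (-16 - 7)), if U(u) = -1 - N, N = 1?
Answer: 200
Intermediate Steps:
U(u) = -2 (U(u) = -1 - 1*1 = -1 - 1 = -2)
-8*(U(4) + (-16 - 7)) = -8*(-2 + (-16 - 7)) = -8*(-2 - 23) = -8*(-25) = 200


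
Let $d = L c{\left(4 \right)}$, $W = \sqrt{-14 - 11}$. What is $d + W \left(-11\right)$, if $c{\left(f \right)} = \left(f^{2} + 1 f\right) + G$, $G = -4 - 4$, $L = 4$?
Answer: $48 - 55 i \approx 48.0 - 55.0 i$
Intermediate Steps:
$W = 5 i$ ($W = \sqrt{-25} = 5 i \approx 5.0 i$)
$G = -8$
$c{\left(f \right)} = -8 + f + f^{2}$ ($c{\left(f \right)} = \left(f^{2} + 1 f\right) - 8 = \left(f^{2} + f\right) - 8 = \left(f + f^{2}\right) - 8 = -8 + f + f^{2}$)
$d = 48$ ($d = 4 \left(-8 + 4 + 4^{2}\right) = 4 \left(-8 + 4 + 16\right) = 4 \cdot 12 = 48$)
$d + W \left(-11\right) = 48 + 5 i \left(-11\right) = 48 - 55 i$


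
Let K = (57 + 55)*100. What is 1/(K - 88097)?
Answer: -1/76897 ≈ -1.3004e-5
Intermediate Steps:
K = 11200 (K = 112*100 = 11200)
1/(K - 88097) = 1/(11200 - 88097) = 1/(-76897) = -1/76897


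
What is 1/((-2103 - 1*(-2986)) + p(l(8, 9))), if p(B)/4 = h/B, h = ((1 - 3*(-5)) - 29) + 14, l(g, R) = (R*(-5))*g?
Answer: 90/79469 ≈ 0.0011325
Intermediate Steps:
l(g, R) = -5*R*g (l(g, R) = (-5*R)*g = -5*R*g)
h = 1 (h = ((1 + 15) - 29) + 14 = (16 - 29) + 14 = -13 + 14 = 1)
p(B) = 4/B (p(B) = 4*(1/B) = 4/B)
1/((-2103 - 1*(-2986)) + p(l(8, 9))) = 1/((-2103 - 1*(-2986)) + 4/((-5*9*8))) = 1/((-2103 + 2986) + 4/(-360)) = 1/(883 + 4*(-1/360)) = 1/(883 - 1/90) = 1/(79469/90) = 90/79469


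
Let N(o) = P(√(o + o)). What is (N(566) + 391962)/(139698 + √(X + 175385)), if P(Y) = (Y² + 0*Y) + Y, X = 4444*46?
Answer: 2033868356/722783385 - 393094*√521/722783385 - 2*√147443/722783385 + 10348*√283/722783385 ≈ 2.8018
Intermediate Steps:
X = 204424
P(Y) = Y + Y² (P(Y) = (Y² + 0) + Y = Y² + Y = Y + Y²)
N(o) = √2*√o*(1 + √2*√o) (N(o) = √(o + o)*(1 + √(o + o)) = √(2*o)*(1 + √(2*o)) = (√2*√o)*(1 + √2*√o) = √2*√o*(1 + √2*√o))
(N(566) + 391962)/(139698 + √(X + 175385)) = ((2*566 + √2*√566) + 391962)/(139698 + √(204424 + 175385)) = ((1132 + 2*√283) + 391962)/(139698 + √379809) = (393094 + 2*√283)/(139698 + 27*√521)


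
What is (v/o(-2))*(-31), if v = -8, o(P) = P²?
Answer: 62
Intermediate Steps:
(v/o(-2))*(-31) = (-8/(-2)²)*(-31) = (-8/4)*(-31) = ((¼)*(-8))*(-31) = -2*(-31) = 62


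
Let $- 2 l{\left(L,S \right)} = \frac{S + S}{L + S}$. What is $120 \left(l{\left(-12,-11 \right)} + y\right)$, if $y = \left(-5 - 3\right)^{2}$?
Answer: $\frac{175320}{23} \approx 7622.6$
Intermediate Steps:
$l{\left(L,S \right)} = - \frac{S}{L + S}$ ($l{\left(L,S \right)} = - \frac{\left(S + S\right) \frac{1}{L + S}}{2} = - \frac{2 S \frac{1}{L + S}}{2} = - \frac{S}{L + S}$)
$y = 64$ ($y = \left(-8\right)^{2} = 64$)
$120 \left(l{\left(-12,-11 \right)} + y\right) = 120 \left(\left(-1\right) \left(-11\right) \frac{1}{-12 - 11} + 64\right) = 120 \left(\left(-1\right) \left(-11\right) \frac{1}{-23} + 64\right) = 120 \left(\left(-1\right) \left(-11\right) \left(- \frac{1}{23}\right) + 64\right) = 120 \left(- \frac{11}{23} + 64\right) = 120 \cdot \frac{1461}{23} = \frac{175320}{23}$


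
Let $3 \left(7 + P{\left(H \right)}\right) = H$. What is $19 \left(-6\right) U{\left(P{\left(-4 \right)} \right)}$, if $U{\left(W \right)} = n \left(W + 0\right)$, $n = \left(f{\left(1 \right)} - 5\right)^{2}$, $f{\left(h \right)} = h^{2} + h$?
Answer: $8550$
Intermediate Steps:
$P{\left(H \right)} = -7 + \frac{H}{3}$
$f{\left(h \right)} = h + h^{2}$
$n = 9$ ($n = \left(1 \left(1 + 1\right) - 5\right)^{2} = \left(1 \cdot 2 - 5\right)^{2} = \left(2 - 5\right)^{2} = \left(-3\right)^{2} = 9$)
$U{\left(W \right)} = 9 W$ ($U{\left(W \right)} = 9 \left(W + 0\right) = 9 W$)
$19 \left(-6\right) U{\left(P{\left(-4 \right)} \right)} = 19 \left(-6\right) 9 \left(-7 + \frac{1}{3} \left(-4\right)\right) = - 114 \cdot 9 \left(-7 - \frac{4}{3}\right) = - 114 \cdot 9 \left(- \frac{25}{3}\right) = \left(-114\right) \left(-75\right) = 8550$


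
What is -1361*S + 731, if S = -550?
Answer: 749281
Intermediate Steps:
-1361*S + 731 = -1361*(-550) + 731 = 748550 + 731 = 749281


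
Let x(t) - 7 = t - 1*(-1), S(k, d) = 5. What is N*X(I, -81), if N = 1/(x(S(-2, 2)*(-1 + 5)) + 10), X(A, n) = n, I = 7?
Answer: -81/38 ≈ -2.1316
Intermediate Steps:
x(t) = 8 + t (x(t) = 7 + (t - 1*(-1)) = 7 + (t + 1) = 7 + (1 + t) = 8 + t)
N = 1/38 (N = 1/((8 + 5*(-1 + 5)) + 10) = 1/((8 + 5*4) + 10) = 1/((8 + 20) + 10) = 1/(28 + 10) = 1/38 ≈ 0.026316)
N*X(I, -81) = (1/38)*(-81) = -81/38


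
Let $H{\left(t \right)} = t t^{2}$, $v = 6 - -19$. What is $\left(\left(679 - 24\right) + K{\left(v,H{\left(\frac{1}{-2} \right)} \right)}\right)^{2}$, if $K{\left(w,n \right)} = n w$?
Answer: $\frac{27196225}{64} \approx 4.2494 \cdot 10^{5}$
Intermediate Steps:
$v = 25$ ($v = 6 + 19 = 25$)
$H{\left(t \right)} = t^{3}$
$\left(\left(679 - 24\right) + K{\left(v,H{\left(\frac{1}{-2} \right)} \right)}\right)^{2} = \left(\left(679 - 24\right) + \left(\frac{1}{-2}\right)^{3} \cdot 25\right)^{2} = \left(655 + \left(- \frac{1}{2}\right)^{3} \cdot 25\right)^{2} = \left(655 - \frac{25}{8}\right)^{2} = \left(\frac{5215}{8}\right)^{2} = \frac{27196225}{64}$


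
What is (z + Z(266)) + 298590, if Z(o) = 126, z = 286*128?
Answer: 335324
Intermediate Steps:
z = 36608
(z + Z(266)) + 298590 = (36608 + 126) + 298590 = 36734 + 298590 = 335324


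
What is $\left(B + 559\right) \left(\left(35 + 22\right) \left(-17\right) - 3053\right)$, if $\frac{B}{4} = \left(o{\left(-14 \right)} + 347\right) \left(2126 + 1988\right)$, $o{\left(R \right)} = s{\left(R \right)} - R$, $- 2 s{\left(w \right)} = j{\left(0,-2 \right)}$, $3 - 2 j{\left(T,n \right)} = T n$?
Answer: $-23845766326$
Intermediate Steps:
$j{\left(T,n \right)} = \frac{3}{2} - \frac{T n}{2}$
$s{\left(w \right)} = - \frac{3}{4}$ ($s{\left(w \right)} = - \frac{\frac{3}{2} - 0 \left(-2\right)}{2} = - \frac{\frac{3}{2} + 0}{2} = \left(- \frac{1}{2}\right) \frac{3}{2} = - \frac{3}{4}$)
$o{\left(R \right)} = - \frac{3}{4} - R$
$B = 5928274$ ($B = 4 \left(\left(- \frac{3}{4} - -14\right) + 347\right) \left(2126 + 1988\right) = 4 \left(\left(- \frac{3}{4} + 14\right) + 347\right) 4114 = 4 \left(\frac{53}{4} + 347\right) 4114 = 4 \cdot \frac{1441}{4} \cdot 4114 = 4 \cdot \frac{2964137}{2} = 5928274$)
$\left(B + 559\right) \left(\left(35 + 22\right) \left(-17\right) - 3053\right) = \left(5928274 + 559\right) \left(\left(35 + 22\right) \left(-17\right) - 3053\right) = 5928833 \left(57 \left(-17\right) - 3053\right) = 5928833 \left(-969 - 3053\right) = 5928833 \left(-4022\right) = -23845766326$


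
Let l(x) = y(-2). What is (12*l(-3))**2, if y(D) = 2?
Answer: 576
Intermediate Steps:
l(x) = 2
(12*l(-3))**2 = (12*2)**2 = 24**2 = 576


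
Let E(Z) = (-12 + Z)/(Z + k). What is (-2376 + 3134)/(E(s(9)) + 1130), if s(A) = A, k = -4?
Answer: 3790/5647 ≈ 0.67115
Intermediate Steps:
E(Z) = (-12 + Z)/(-4 + Z) (E(Z) = (-12 + Z)/(Z - 4) = (-12 + Z)/(-4 + Z))
(-2376 + 3134)/(E(s(9)) + 1130) = (-2376 + 3134)/((-12 + 9)/(-4 + 9) + 1130) = 758/(-3/5 + 1130) = 758/((⅕)*(-3) + 1130) = 758/(-⅗ + 1130) = 758/(5647/5) = 758*(5/5647) = 3790/5647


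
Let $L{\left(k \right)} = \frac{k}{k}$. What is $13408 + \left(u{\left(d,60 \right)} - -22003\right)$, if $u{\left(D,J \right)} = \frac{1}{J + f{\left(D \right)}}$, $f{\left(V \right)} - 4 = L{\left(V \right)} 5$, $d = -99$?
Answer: $\frac{2443360}{69} \approx 35411.0$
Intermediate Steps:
$L{\left(k \right)} = 1$
$f{\left(V \right)} = 9$ ($f{\left(V \right)} = 4 + 1 \cdot 5 = 4 + 5 = 9$)
$u{\left(D,J \right)} = \frac{1}{9 + J}$ ($u{\left(D,J \right)} = \frac{1}{J + 9} = \frac{1}{9 + J}$)
$13408 + \left(u{\left(d,60 \right)} - -22003\right) = 13408 + \left(\frac{1}{9 + 60} - -22003\right) = 13408 + \left(\frac{1}{69} + 22003\right) = 13408 + \frac{1518208}{69} = \frac{2443360}{69}$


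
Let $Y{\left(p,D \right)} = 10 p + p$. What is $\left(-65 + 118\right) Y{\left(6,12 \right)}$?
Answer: $3498$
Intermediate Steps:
$Y{\left(p,D \right)} = 11 p$
$\left(-65 + 118\right) Y{\left(6,12 \right)} = \left(-65 + 118\right) 11 \cdot 6 = 53 \cdot 66 = 3498$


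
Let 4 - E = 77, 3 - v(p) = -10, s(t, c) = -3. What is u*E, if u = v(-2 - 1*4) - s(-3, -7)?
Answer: -1168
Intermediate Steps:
v(p) = 13 (v(p) = 3 - 1*(-10) = 3 + 10 = 13)
E = -73 (E = 4 - 1*77 = 4 - 77 = -73)
u = 16 (u = 13 - 1*(-3) = 13 + 3 = 16)
u*E = 16*(-73) = -1168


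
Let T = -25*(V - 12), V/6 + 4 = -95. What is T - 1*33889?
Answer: -18739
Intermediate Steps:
V = -594 (V = -24 + 6*(-95) = -24 - 570 = -594)
T = 15150 (T = -25*(-594 - 12) = -25*(-606) = 15150)
T - 1*33889 = 15150 - 1*33889 = 15150 - 33889 = -18739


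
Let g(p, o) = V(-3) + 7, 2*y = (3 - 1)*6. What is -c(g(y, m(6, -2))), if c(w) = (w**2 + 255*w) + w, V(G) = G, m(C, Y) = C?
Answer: -1040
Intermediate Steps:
y = 6 (y = ((3 - 1)*6)/2 = (2*6)/2 = (1/2)*12 = 6)
g(p, o) = 4 (g(p, o) = -3 + 7 = 4)
c(w) = w**2 + 256*w
-c(g(y, m(6, -2))) = -4*(256 + 4) = -4*260 = -1*1040 = -1040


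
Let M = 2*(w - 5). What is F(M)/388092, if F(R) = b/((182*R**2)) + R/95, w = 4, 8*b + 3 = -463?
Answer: -27959/107361770880 ≈ -2.6042e-7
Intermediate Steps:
b = -233/4 (b = -3/8 + (1/8)*(-463) = -3/8 - 463/8 = -233/4 ≈ -58.250)
M = -2 (M = 2*(4 - 5) = 2*(-1) = -2)
F(R) = -233/(728*R**2) + R/95 (F(R) = -233*1/(182*R**2)/4 + R/95 = -233/(728*R**2) + R*(1/95) = -233/(728*R**2) + R/95)
F(M)/388092 = (-233/728/(-2)**2 + (1/95)*(-2))/388092 = (-233/728*1/4 - 2/95)*(1/388092) = (-233/2912 - 2/95)*(1/388092) = -27959/276640*1/388092 = -27959/107361770880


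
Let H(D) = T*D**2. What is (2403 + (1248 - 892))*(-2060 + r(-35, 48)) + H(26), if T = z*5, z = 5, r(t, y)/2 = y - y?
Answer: -5666640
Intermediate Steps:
r(t, y) = 0 (r(t, y) = 2*(y - y) = 2*0 = 0)
T = 25 (T = 5*5 = 25)
H(D) = 25*D**2
(2403 + (1248 - 892))*(-2060 + r(-35, 48)) + H(26) = (2403 + (1248 - 892))*(-2060 + 0) + 25*26**2 = (2403 + 356)*(-2060) + 25*676 = 2759*(-2060) + 16900 = -5683540 + 16900 = -5666640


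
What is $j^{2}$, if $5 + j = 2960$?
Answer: $8732025$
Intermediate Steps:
$j = 2955$ ($j = -5 + 2960 = 2955$)
$j^{2} = 2955^{2} = 8732025$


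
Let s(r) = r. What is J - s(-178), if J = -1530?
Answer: -1352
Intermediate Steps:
J - s(-178) = -1530 - 1*(-178) = -1530 + 178 = -1352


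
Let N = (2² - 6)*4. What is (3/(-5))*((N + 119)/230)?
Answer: -333/1150 ≈ -0.28957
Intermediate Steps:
N = -8 (N = (4 - 6)*4 = -2*4 = -8)
(3/(-5))*((N + 119)/230) = (3/(-5))*((-8 + 119)/230) = (3*(-⅕))*(111*(1/230)) = -⅗*111/230 = -333/1150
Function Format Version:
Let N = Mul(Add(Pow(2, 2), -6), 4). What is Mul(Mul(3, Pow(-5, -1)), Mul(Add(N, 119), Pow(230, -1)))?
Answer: Rational(-333, 1150) ≈ -0.28957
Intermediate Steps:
N = -8 (N = Mul(Add(4, -6), 4) = Mul(-2, 4) = -8)
Mul(Mul(3, Pow(-5, -1)), Mul(Add(N, 119), Pow(230, -1))) = Mul(Mul(3, Pow(-5, -1)), Mul(Add(-8, 119), Pow(230, -1))) = Mul(Mul(3, Rational(-1, 5)), Mul(111, Rational(1, 230))) = Mul(Rational(-3, 5), Rational(111, 230)) = Rational(-333, 1150)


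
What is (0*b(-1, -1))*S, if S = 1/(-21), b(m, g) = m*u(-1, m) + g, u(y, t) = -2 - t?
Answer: 0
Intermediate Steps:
b(m, g) = g + m*(-2 - m) (b(m, g) = m*(-2 - m) + g = g + m*(-2 - m))
S = -1/21 ≈ -0.047619
(0*b(-1, -1))*S = (0*(-1 - 1*(-1)*(2 - 1)))*(-1/21) = (0*(-1 - 1*(-1)*1))*(-1/21) = (0*(-1 + 1))*(-1/21) = (0*0)*(-1/21) = 0*(-1/21) = 0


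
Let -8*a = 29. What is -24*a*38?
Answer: 3306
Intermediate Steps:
a = -29/8 (a = -1/8*29 = -29/8 ≈ -3.6250)
-24*a*38 = -24*(-29/8)*38 = 87*38 = 3306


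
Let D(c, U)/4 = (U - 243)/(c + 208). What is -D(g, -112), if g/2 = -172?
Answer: -355/34 ≈ -10.441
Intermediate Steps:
g = -344 (g = 2*(-172) = -344)
D(c, U) = 4*(-243 + U)/(208 + c) (D(c, U) = 4*((U - 243)/(c + 208)) = 4*((-243 + U)/(208 + c)) = 4*(-243 + U)/(208 + c))
-D(g, -112) = -4*(-243 - 112)/(208 - 344) = -4*(-355)/(-136) = -4*(-1)*(-355)/136 = -1*355/34 = -355/34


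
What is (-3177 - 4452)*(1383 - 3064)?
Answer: 12824349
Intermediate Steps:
(-3177 - 4452)*(1383 - 3064) = -7629*(-1681) = 12824349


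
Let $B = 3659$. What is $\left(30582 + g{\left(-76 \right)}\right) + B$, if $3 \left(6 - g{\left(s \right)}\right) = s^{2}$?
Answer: $\frac{96965}{3} \approx 32322.0$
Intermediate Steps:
$g{\left(s \right)} = 6 - \frac{s^{2}}{3}$
$\left(30582 + g{\left(-76 \right)}\right) + B = \left(30582 + \left(6 - \frac{\left(-76\right)^{2}}{3}\right)\right) + 3659 = \left(30582 + \left(6 - \frac{5776}{3}\right)\right) + 3659 = \left(30582 - \frac{5758}{3}\right) + 3659 = \frac{85988}{3} + 3659 = \frac{96965}{3}$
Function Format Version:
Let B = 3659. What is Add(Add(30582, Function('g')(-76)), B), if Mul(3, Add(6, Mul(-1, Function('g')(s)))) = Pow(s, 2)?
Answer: Rational(96965, 3) ≈ 32322.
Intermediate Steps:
Function('g')(s) = Add(6, Mul(Rational(-1, 3), Pow(s, 2)))
Add(Add(30582, Function('g')(-76)), B) = Add(Add(30582, Add(6, Mul(Rational(-1, 3), Pow(-76, 2)))), 3659) = Add(Add(30582, Add(6, Mul(Rational(-1, 3), 5776))), 3659) = Add(Add(30582, Add(6, Rational(-5776, 3))), 3659) = Add(Add(30582, Rational(-5758, 3)), 3659) = Add(Rational(85988, 3), 3659) = Rational(96965, 3)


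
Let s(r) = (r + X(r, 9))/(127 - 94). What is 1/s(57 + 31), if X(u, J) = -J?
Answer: 33/79 ≈ 0.41772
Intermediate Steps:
s(r) = -3/11 + r/33 (s(r) = (r - 1*9)/(127 - 94) = (r - 9)/33 = (-9 + r)*(1/33) = -3/11 + r/33)
1/s(57 + 31) = 1/(-3/11 + (57 + 31)/33) = 1/(-3/11 + (1/33)*88) = 1/(-3/11 + 8/3) = 1/(79/33) = 33/79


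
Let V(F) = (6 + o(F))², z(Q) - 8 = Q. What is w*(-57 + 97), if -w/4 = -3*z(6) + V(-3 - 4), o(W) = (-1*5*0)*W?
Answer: 960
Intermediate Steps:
z(Q) = 8 + Q
o(W) = 0 (o(W) = (-5*0)*W = 0*W = 0)
V(F) = 36 (V(F) = (6 + 0)² = 6² = 36)
w = 24 (w = -4*(-3*(8 + 6) + 36) = -4*(-3*14 + 36) = -4*(-42 + 36) = -4*(-6) = 24)
w*(-57 + 97) = 24*(-57 + 97) = 24*40 = 960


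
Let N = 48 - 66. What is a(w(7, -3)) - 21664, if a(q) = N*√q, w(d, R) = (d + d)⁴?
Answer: -25192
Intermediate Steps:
N = -18
w(d, R) = 16*d⁴ (w(d, R) = (2*d)⁴ = 16*d⁴)
a(q) = -18*√q
a(w(7, -3)) - 21664 = -18*√(16*7⁴) - 21664 = -18*√(16*2401) - 21664 = -18*√38416 - 21664 = -18*196 - 21664 = -3528 - 21664 = -25192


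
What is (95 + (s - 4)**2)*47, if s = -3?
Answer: 6768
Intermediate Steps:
(95 + (s - 4)**2)*47 = (95 + (-3 - 4)**2)*47 = (95 + (-7)**2)*47 = (95 + 49)*47 = 144*47 = 6768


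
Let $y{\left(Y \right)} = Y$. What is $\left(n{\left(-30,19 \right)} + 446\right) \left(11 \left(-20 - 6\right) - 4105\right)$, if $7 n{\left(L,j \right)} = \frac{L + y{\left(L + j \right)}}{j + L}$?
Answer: $- \frac{150975753}{77} \approx -1.9607 \cdot 10^{6}$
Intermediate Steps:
$n{\left(L,j \right)} = \frac{j + 2 L}{7 \left(L + j\right)}$ ($n{\left(L,j \right)} = \frac{\left(L + \left(L + j\right)\right) \frac{1}{j + L}}{7} = \frac{\left(j + 2 L\right) \frac{1}{L + j}}{7} = \frac{\frac{1}{L + j} \left(j + 2 L\right)}{7} = \frac{j + 2 L}{7 \left(L + j\right)}$)
$\left(n{\left(-30,19 \right)} + 446\right) \left(11 \left(-20 - 6\right) - 4105\right) = \left(\frac{19 + 2 \left(-30\right)}{7 \left(-30 + 19\right)} + 446\right) \left(11 \left(-20 - 6\right) - 4105\right) = \left(\frac{19 - 60}{7 \left(-11\right)} + 446\right) \left(11 \left(-26\right) - 4105\right) = \left(\frac{1}{7} \left(- \frac{1}{11}\right) \left(-41\right) + 446\right) \left(-286 - 4105\right) = \left(\frac{41}{77} + 446\right) \left(-4391\right) = \frac{34383}{77} \left(-4391\right) = - \frac{150975753}{77}$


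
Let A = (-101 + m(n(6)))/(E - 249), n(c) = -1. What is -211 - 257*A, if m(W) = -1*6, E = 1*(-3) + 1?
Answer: -80460/251 ≈ -320.56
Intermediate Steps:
E = -2 (E = -3 + 1 = -2)
m(W) = -6
A = 107/251 (A = (-101 - 6)/(-2 - 249) = -107/(-251) = -107*(-1/251) = 107/251 ≈ 0.42629)
-211 - 257*A = -211 - 257*107/251 = -211 - 27499/251 = -80460/251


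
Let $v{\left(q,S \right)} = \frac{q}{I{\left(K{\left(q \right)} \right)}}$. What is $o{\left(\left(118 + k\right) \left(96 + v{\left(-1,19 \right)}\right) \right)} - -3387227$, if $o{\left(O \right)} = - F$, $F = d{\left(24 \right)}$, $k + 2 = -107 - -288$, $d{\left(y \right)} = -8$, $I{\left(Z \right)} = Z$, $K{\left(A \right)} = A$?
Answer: $3387235$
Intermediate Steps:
$v{\left(q,S \right)} = 1$ ($v{\left(q,S \right)} = \frac{q}{q} = 1$)
$k = 179$ ($k = -2 - -181 = -2 + \left(-107 + 288\right) = -2 + 181 = 179$)
$F = -8$
$o{\left(O \right)} = 8$ ($o{\left(O \right)} = \left(-1\right) \left(-8\right) = 8$)
$o{\left(\left(118 + k\right) \left(96 + v{\left(-1,19 \right)}\right) \right)} - -3387227 = 8 - -3387227 = 8 + 3387227 = 3387235$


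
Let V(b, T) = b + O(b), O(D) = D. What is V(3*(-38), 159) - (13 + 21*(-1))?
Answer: -220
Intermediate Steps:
V(b, T) = 2*b (V(b, T) = b + b = 2*b)
V(3*(-38), 159) - (13 + 21*(-1)) = 2*(3*(-38)) - (13 + 21*(-1)) = 2*(-114) - (13 - 21) = -228 - 1*(-8) = -228 + 8 = -220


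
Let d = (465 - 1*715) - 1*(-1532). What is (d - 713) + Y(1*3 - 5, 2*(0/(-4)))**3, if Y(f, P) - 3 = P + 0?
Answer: 596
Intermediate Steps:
Y(f, P) = 3 + P (Y(f, P) = 3 + (P + 0) = 3 + P)
d = 1282 (d = (465 - 715) + 1532 = -250 + 1532 = 1282)
(d - 713) + Y(1*3 - 5, 2*(0/(-4)))**3 = (1282 - 713) + (3 + 2*(0/(-4)))**3 = 569 + (3 + 2*(0*(-1/4)))**3 = 569 + (3 + 2*0)**3 = 569 + (3 + 0)**3 = 569 + 3**3 = 569 + 27 = 596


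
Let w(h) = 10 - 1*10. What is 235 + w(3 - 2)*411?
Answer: 235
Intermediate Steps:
w(h) = 0 (w(h) = 10 - 10 = 0)
235 + w(3 - 2)*411 = 235 + 0*411 = 235 + 0 = 235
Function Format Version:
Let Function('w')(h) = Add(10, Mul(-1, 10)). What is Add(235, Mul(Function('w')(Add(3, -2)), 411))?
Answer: 235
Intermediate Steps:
Function('w')(h) = 0 (Function('w')(h) = Add(10, -10) = 0)
Add(235, Mul(Function('w')(Add(3, -2)), 411)) = Add(235, Mul(0, 411)) = Add(235, 0) = 235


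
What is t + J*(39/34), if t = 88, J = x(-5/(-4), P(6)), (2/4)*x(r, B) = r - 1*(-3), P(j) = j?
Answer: 391/4 ≈ 97.750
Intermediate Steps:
x(r, B) = 6 + 2*r (x(r, B) = 2*(r - 1*(-3)) = 2*(r + 3) = 2*(3 + r) = 6 + 2*r)
J = 17/2 (J = 6 + 2*(-5/(-4)) = 6 + 2*(-5*(-¼)) = 6 + 2*(5/4) = 6 + 5/2 = 17/2 ≈ 8.5000)
t + J*(39/34) = 88 + 17*(39/34)/2 = 88 + 17*(39*(1/34))/2 = 88 + (17/2)*(39/34) = 88 + 39/4 = 391/4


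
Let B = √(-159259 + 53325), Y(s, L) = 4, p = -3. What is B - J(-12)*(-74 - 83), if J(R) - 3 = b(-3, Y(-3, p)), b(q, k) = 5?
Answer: 1256 + I*√105934 ≈ 1256.0 + 325.48*I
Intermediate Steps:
J(R) = 8 (J(R) = 3 + 5 = 8)
B = I*√105934 (B = √(-105934) = I*√105934 ≈ 325.48*I)
B - J(-12)*(-74 - 83) = I*√105934 - 8*(-74 - 83) = I*√105934 - 8*(-157) = I*√105934 - 1*(-1256) = I*√105934 + 1256 = 1256 + I*√105934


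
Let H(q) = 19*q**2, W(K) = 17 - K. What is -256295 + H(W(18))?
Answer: -256276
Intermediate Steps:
-256295 + H(W(18)) = -256295 + 19*(17 - 1*18)**2 = -256295 + 19*(17 - 18)**2 = -256295 + 19*(-1)**2 = -256295 + 19*1 = -256295 + 19 = -256276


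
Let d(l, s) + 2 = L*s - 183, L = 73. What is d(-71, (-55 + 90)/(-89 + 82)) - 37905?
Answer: -38455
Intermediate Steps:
d(l, s) = -185 + 73*s (d(l, s) = -2 + (73*s - 183) = -2 + (-183 + 73*s) = -185 + 73*s)
d(-71, (-55 + 90)/(-89 + 82)) - 37905 = (-185 + 73*((-55 + 90)/(-89 + 82))) - 37905 = (-185 + 73*(35/(-7))) - 37905 = (-185 + 73*(35*(-⅐))) - 37905 = (-185 + 73*(-5)) - 37905 = (-185 - 365) - 37905 = -550 - 37905 = -38455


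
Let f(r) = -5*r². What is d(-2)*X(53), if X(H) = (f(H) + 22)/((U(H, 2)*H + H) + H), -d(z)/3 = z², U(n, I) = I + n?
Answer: 56092/1007 ≈ 55.702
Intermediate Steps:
d(z) = -3*z²
X(H) = (22 - 5*H²)/(2*H + H*(2 + H)) (X(H) = (-5*H² + 22)/(((2 + H)*H + H) + H) = (22 - 5*H²)/((H*(2 + H) + H) + H) = (22 - 5*H²)/((H + H*(2 + H)) + H) = (22 - 5*H²)/(2*H + H*(2 + H)))
d(-2)*X(53) = (-3*(-2)²)*((22 - 5*53²)/(53*(4 + 53))) = (-3*4)*((1/53)*(22 - 5*2809)/57) = -12*(22 - 14045)/(53*57) = -12*(-14023)/(53*57) = -12*(-14023/3021) = 56092/1007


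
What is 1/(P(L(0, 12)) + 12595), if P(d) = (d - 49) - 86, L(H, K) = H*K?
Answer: 1/12460 ≈ 8.0257e-5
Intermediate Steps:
P(d) = -135 + d (P(d) = (-49 + d) - 86 = -135 + d)
1/(P(L(0, 12)) + 12595) = 1/((-135 + 0*12) + 12595) = 1/((-135 + 0) + 12595) = 1/(-135 + 12595) = 1/12460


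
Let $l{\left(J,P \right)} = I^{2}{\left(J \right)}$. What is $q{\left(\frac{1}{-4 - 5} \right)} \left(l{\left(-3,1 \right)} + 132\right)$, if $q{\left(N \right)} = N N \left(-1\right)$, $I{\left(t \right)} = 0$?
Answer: $- \frac{44}{27} \approx -1.6296$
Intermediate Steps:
$l{\left(J,P \right)} = 0$ ($l{\left(J,P \right)} = 0^{2} = 0$)
$q{\left(N \right)} = - N^{2}$ ($q{\left(N \right)} = N^{2} \left(-1\right) = - N^{2}$)
$q{\left(\frac{1}{-4 - 5} \right)} \left(l{\left(-3,1 \right)} + 132\right) = - \left(\frac{1}{-4 - 5}\right)^{2} \left(0 + 132\right) = - \left(\frac{1}{-9}\right)^{2} \cdot 132 = - \left(- \frac{1}{9}\right)^{2} \cdot 132 = \left(-1\right) \frac{1}{81} \cdot 132 = \left(- \frac{1}{81}\right) 132 = - \frac{44}{27}$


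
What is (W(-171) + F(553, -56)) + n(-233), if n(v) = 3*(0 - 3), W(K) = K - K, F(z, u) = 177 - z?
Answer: -385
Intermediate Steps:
W(K) = 0
n(v) = -9 (n(v) = 3*(-3) = -9)
(W(-171) + F(553, -56)) + n(-233) = (0 + (177 - 1*553)) - 9 = (0 + (177 - 553)) - 9 = (0 - 376) - 9 = -376 - 9 = -385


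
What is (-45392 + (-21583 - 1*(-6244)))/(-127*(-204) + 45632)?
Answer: -60731/71540 ≈ -0.84891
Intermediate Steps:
(-45392 + (-21583 - 1*(-6244)))/(-127*(-204) + 45632) = (-45392 + (-21583 + 6244))/(25908 + 45632) = (-45392 - 15339)/71540 = -60731*1/71540 = -60731/71540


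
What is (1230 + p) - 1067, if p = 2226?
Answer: 2389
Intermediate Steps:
(1230 + p) - 1067 = (1230 + 2226) - 1067 = 3456 - 1067 = 2389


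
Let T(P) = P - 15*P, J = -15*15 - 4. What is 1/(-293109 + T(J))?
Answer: -1/289903 ≈ -3.4494e-6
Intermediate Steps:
J = -229 (J = -225 - 4 = -229)
T(P) = -14*P
1/(-293109 + T(J)) = 1/(-293109 - 14*(-229)) = 1/(-293109 + 3206) = 1/(-289903) = -1/289903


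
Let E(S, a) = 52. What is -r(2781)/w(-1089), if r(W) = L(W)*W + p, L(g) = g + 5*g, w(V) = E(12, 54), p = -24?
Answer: -23201871/26 ≈ -8.9238e+5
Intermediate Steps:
w(V) = 52
L(g) = 6*g
r(W) = -24 + 6*W**2 (r(W) = (6*W)*W - 24 = 6*W**2 - 24 = -24 + 6*W**2)
-r(2781)/w(-1089) = -(-24 + 6*2781**2)/52 = -(-24 + 6*7733961)/52 = -(-24 + 46403766)/52 = -46403742/52 = -1*23201871/26 = -23201871/26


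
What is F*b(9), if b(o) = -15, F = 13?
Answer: -195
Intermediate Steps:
F*b(9) = 13*(-15) = -195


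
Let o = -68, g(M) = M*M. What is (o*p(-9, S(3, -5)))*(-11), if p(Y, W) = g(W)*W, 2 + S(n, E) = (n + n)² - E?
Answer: 44370612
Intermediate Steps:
S(n, E) = -2 - E + 4*n² (S(n, E) = -2 + ((n + n)² - E) = -2 + ((2*n)² - E) = -2 + (4*n² - E) = -2 + (-E + 4*n²) = -2 - E + 4*n²)
g(M) = M²
p(Y, W) = W³ (p(Y, W) = W²*W = W³)
(o*p(-9, S(3, -5)))*(-11) = -68*(-2 - 1*(-5) + 4*3²)³*(-11) = -68*(-2 + 5 + 4*9)³*(-11) = -68*(-2 + 5 + 36)³*(-11) = -68*39³*(-11) = -68*59319*(-11) = -4033692*(-11) = 44370612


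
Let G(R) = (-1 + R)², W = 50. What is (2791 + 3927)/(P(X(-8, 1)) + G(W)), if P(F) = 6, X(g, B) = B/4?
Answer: 6718/2407 ≈ 2.7910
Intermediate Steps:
X(g, B) = B/4 (X(g, B) = B*(¼) = B/4)
(2791 + 3927)/(P(X(-8, 1)) + G(W)) = (2791 + 3927)/(6 + (-1 + 50)²) = 6718/(6 + 49²) = 6718/(6 + 2401) = 6718/2407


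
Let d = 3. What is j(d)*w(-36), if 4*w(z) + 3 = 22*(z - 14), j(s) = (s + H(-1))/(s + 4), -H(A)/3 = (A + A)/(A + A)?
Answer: 0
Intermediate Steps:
H(A) = -3 (H(A) = -3*(A + A)/(A + A) = -3*2*A/(2*A) = -3*2*A*1/(2*A) = -3*1 = -3)
j(s) = (-3 + s)/(4 + s) (j(s) = (s - 3)/(s + 4) = (-3 + s)/(4 + s))
w(z) = -311/4 + 11*z/2 (w(z) = -¾ + (22*(z - 14))/4 = -¾ + (22*(-14 + z))/4 = -¾ + (-308 + 22*z)/4 = -¾ + (-77 + 11*z/2) = -311/4 + 11*z/2)
j(d)*w(-36) = ((-3 + 3)/(4 + 3))*(-311/4 + (11/2)*(-36)) = (0/7)*(-311/4 - 198) = ((⅐)*0)*(-1103/4) = 0*(-1103/4) = 0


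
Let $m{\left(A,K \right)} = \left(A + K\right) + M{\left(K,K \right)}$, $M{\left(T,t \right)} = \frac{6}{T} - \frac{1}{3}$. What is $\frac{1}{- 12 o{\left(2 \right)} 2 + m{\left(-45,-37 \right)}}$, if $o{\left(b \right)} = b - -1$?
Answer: $- \frac{111}{17149} \approx -0.0064727$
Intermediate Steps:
$M{\left(T,t \right)} = - \frac{1}{3} + \frac{6}{T}$ ($M{\left(T,t \right)} = \frac{6}{T} - \frac{1}{3} = - \frac{1}{3} + \frac{6}{T}$)
$o{\left(b \right)} = 1 + b$ ($o{\left(b \right)} = b + 1 = 1 + b$)
$m{\left(A,K \right)} = A + K + \frac{18 - K}{3 K}$ ($m{\left(A,K \right)} = \left(A + K\right) + \frac{18 - K}{3 K} = A + K + \frac{18 - K}{3 K}$)
$\frac{1}{- 12 o{\left(2 \right)} 2 + m{\left(-45,-37 \right)}} = \frac{1}{- 12 \left(1 + 2\right) 2 - \left(\frac{247}{3} + \frac{6}{37}\right)} = \frac{1}{\left(-12\right) 3 \cdot 2 - \frac{9157}{111}} = \frac{1}{\left(-36\right) 2 - \frac{9157}{111}} = \frac{1}{-72 - \frac{9157}{111}} = \frac{1}{- \frac{17149}{111}} = - \frac{111}{17149}$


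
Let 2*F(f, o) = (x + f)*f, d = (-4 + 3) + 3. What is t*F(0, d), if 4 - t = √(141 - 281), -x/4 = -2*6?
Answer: 0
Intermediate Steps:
x = 48 (x = -(-8)*6 = -4*(-12) = 48)
d = 2 (d = -1 + 3 = 2)
F(f, o) = f*(48 + f)/2 (F(f, o) = ((48 + f)*f)/2 = (f*(48 + f))/2 = f*(48 + f)/2)
t = 4 - 2*I*√35 (t = 4 - √(141 - 281) = 4 - √(-140) = 4 - 2*I*√35 ≈ 4.0 - 11.832*I)
t*F(0, d) = (4 - 2*I*√35)*((½)*0*(48 + 0)) = (4 - 2*I*√35)*((½)*0*48) = (4 - 2*I*√35)*0 = 0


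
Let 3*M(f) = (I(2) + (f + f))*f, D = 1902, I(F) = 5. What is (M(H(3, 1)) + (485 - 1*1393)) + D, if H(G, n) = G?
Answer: 1005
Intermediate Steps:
M(f) = f*(5 + 2*f)/3 (M(f) = ((5 + (f + f))*f)/3 = ((5 + 2*f)*f)/3 = (f*(5 + 2*f))/3 = f*(5 + 2*f)/3)
(M(H(3, 1)) + (485 - 1*1393)) + D = ((⅓)*3*(5 + 2*3) + (485 - 1*1393)) + 1902 = ((⅓)*3*(5 + 6) + (485 - 1393)) + 1902 = ((⅓)*3*11 - 908) + 1902 = (11 - 908) + 1902 = -897 + 1902 = 1005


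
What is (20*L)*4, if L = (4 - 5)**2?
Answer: 80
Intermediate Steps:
L = 1 (L = (-1)**2 = 1)
(20*L)*4 = (20*1)*4 = 20*4 = 80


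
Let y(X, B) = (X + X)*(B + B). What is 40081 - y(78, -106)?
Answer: 73153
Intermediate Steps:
y(X, B) = 4*B*X (y(X, B) = (2*X)*(2*B) = 4*B*X)
40081 - y(78, -106) = 40081 - 4*(-106)*78 = 40081 - 1*(-33072) = 40081 + 33072 = 73153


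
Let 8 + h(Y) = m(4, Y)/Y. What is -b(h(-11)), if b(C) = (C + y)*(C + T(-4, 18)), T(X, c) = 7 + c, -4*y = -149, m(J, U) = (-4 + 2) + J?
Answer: -236615/484 ≈ -488.87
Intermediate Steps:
m(J, U) = -2 + J
y = 149/4 (y = -1/4*(-149) = 149/4 ≈ 37.250)
h(Y) = -8 + 2/Y (h(Y) = -8 + (-2 + 4)/Y = -8 + 2/Y)
b(C) = (25 + C)*(149/4 + C) (b(C) = (C + 149/4)*(C + (7 + 18)) = (149/4 + C)*(C + 25) = (149/4 + C)*(25 + C) = (25 + C)*(149/4 + C))
-b(h(-11)) = -(3725/4 + (-8 + 2/(-11))**2 + 249*(-8 + 2/(-11))/4) = -(3725/4 + (-8 + 2*(-1/11))**2 + 249*(-8 + 2*(-1/11))/4) = -(3725/4 + (-8 - 2/11)**2 + 249*(-8 - 2/11)/4) = -(3725/4 + (-90/11)**2 + (249/4)*(-90/11)) = -(3725/4 + 8100/121 - 11205/22) = -1*236615/484 = -236615/484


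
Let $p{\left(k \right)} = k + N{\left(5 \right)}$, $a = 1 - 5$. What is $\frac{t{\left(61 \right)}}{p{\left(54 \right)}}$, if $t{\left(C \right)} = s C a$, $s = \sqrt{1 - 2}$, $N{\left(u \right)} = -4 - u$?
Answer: $- \frac{244 i}{45} \approx - 5.4222 i$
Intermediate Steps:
$a = -4$ ($a = 1 - 5 = -4$)
$s = i$ ($s = \sqrt{-1} = i \approx 1.0 i$)
$t{\left(C \right)} = - 4 i C$ ($t{\left(C \right)} = i C \left(-4\right) = - 4 i C$)
$p{\left(k \right)} = -9 + k$ ($p{\left(k \right)} = k - 9 = -9 + k$)
$\frac{t{\left(61 \right)}}{p{\left(54 \right)}} = \frac{\left(-4\right) i 61}{-9 + 54} = \frac{\left(-244\right) i}{45} = - 244 i \frac{1}{45} = - \frac{244 i}{45}$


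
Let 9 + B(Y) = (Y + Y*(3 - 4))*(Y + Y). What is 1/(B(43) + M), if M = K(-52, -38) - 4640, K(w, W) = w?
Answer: -1/4701 ≈ -0.00021272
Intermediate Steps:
M = -4692 (M = -52 - 4640 = -4692)
B(Y) = -9 (B(Y) = -9 + (Y + Y*(3 - 4))*(Y + Y) = -9 + (Y + Y*(-1))*(2*Y) = -9 + (Y - Y)*(2*Y) = -9 + 0*(2*Y) = -9 + 0 = -9)
1/(B(43) + M) = 1/(-9 - 4692) = 1/(-4701) = -1/4701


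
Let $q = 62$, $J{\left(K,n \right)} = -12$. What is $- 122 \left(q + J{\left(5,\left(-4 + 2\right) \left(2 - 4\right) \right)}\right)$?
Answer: $-6100$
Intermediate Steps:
$- 122 \left(q + J{\left(5,\left(-4 + 2\right) \left(2 - 4\right) \right)}\right) = - 122 \left(62 - 12\right) = \left(-122\right) 50 = -6100$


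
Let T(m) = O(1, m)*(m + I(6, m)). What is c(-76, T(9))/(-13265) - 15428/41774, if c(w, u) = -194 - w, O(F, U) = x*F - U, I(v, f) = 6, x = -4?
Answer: -99861544/277066055 ≈ -0.36042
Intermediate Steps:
O(F, U) = -U - 4*F (O(F, U) = -4*F - U = -U - 4*F)
T(m) = (-4 - m)*(6 + m) (T(m) = (-m - 4*1)*(m + 6) = (-m - 4)*(6 + m) = (-4 - m)*(6 + m))
c(-76, T(9))/(-13265) - 15428/41774 = (-194 - 1*(-76))/(-13265) - 15428/41774 = (-194 + 76)*(-1/13265) - 15428*1/41774 = -118*(-1/13265) - 7714/20887 = 118/13265 - 7714/20887 = -99861544/277066055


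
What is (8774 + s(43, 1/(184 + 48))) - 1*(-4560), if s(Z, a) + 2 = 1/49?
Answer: 653269/49 ≈ 13332.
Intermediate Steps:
s(Z, a) = -97/49 (s(Z, a) = -2 + 1/49 = -97/49)
(8774 + s(43, 1/(184 + 48))) - 1*(-4560) = (8774 - 97/49) - 1*(-4560) = 429829/49 + 4560 = 653269/49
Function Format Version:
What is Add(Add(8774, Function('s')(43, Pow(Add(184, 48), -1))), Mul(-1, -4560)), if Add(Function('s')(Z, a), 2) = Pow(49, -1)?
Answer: Rational(653269, 49) ≈ 13332.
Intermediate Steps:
Function('s')(Z, a) = Rational(-97, 49) (Function('s')(Z, a) = Add(-2, Pow(49, -1)) = Add(-2, Rational(1, 49)) = Rational(-97, 49))
Add(Add(8774, Function('s')(43, Pow(Add(184, 48), -1))), Mul(-1, -4560)) = Add(Add(8774, Rational(-97, 49)), Mul(-1, -4560)) = Add(Rational(429829, 49), 4560) = Rational(653269, 49)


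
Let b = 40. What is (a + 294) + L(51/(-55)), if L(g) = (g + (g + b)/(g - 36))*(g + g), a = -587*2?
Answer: -1794633616/2047925 ≈ -876.32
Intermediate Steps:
a = -1174
L(g) = 2*g*(g + (40 + g)/(-36 + g)) (L(g) = (g + (g + 40)/(g - 36))*(g + g) = (g + (40 + g)/(-36 + g))*(2*g) = 2*g*(g + (40 + g)/(-36 + g)))
(a + 294) + L(51/(-55)) = (-1174 + 294) + 2*(51/(-55))*(40 + (51/(-55))² - 1785/(-55))/(-36 + 51/(-55)) = -880 + 2*(51*(-1/55))*(40 + (51*(-1/55))² - 1785*(-1)/55)/(-36 + 51*(-1/55)) = -880 + 2*(-51/55)*(40 + (-51/55)² - 35*(-51/55))/(-36 - 51/55) = -880 + 2*(-51/55)*(40 + 2601/3025 + 357/11)/(-2031/55) = -880 + 2*(-51/55)*(-55/2031)*(221776/3025) = -880 + 7540384/2047925 = -1794633616/2047925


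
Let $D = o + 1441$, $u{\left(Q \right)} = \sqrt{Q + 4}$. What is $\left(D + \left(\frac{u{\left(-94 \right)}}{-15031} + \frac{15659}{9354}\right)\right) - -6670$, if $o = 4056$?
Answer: $\frac{113825777}{9354} - \frac{3 i \sqrt{10}}{15031} \approx 12169.0 - 0.00063115 i$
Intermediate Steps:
$u{\left(Q \right)} = \sqrt{4 + Q}$
$D = 5497$ ($D = 4056 + 1441 = 5497$)
$\left(D + \left(\frac{u{\left(-94 \right)}}{-15031} + \frac{15659}{9354}\right)\right) - -6670 = \left(5497 + \left(\frac{\sqrt{4 - 94}}{-15031} + \frac{15659}{9354}\right)\right) - -6670 = \left(5497 + \left(\sqrt{-90} \left(- \frac{1}{15031}\right) + 15659 \cdot \frac{1}{9354}\right)\right) + 6670 = \left(5497 + \left(3 i \sqrt{10} \left(- \frac{1}{15031}\right) + \frac{15659}{9354}\right)\right) + 6670 = \left(5497 + \left(- \frac{3 i \sqrt{10}}{15031} + \frac{15659}{9354}\right)\right) + 6670 = \left(5497 + \left(\frac{15659}{9354} - \frac{3 i \sqrt{10}}{15031}\right)\right) + 6670 = \left(\frac{51434597}{9354} - \frac{3 i \sqrt{10}}{15031}\right) + 6670 = \frac{113825777}{9354} - \frac{3 i \sqrt{10}}{15031}$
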